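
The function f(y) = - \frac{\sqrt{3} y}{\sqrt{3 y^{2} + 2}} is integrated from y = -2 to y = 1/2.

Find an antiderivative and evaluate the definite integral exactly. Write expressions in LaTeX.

Antiderivative: F(y) = - \sqrt{y^{2} + \frac{2}{3}}; value = - \frac{\sqrt{33}}{6} + \frac{\sqrt{42}}{3}

The substitution u = y^{2} + \frac{2}{3} works: f is exactly (dF/du)*(du/dy) for that inner function.
F(y) = - \sqrt{y^{2} + \frac{2}{3}} is an antiderivative of f.
Check: d/dy[- \sqrt{y^{2} + \frac{2}{3}}] = - \frac{\sqrt{3} y}{\sqrt{3 y^{2} + 2}} = f(y).
F(1/2) = - \frac{\sqrt{33}}{6}; F(-2) = - \frac{\sqrt{42}}{3}.
Integral = F(1/2) - F(-2) = - \frac{\sqrt{33}}{6} + \frac{\sqrt{42}}{3}.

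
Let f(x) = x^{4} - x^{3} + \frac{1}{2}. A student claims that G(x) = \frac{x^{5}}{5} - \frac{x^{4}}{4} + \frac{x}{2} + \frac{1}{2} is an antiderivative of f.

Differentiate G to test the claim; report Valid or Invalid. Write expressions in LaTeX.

Valid: G'(x) = f(x).

d/dx[G] = x^{4} - x^{3} + \frac{1}{2}
This equals f(x) exactly, so the claim holds.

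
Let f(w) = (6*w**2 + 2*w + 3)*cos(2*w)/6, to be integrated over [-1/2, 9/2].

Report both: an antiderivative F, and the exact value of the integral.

A candidate is checked by its d/dw: the result must match f(w).
F(w) = (6*w**2*sin(2*w) + 2*w*sin(2*w) + 6*w*cos(2*w) + cos(2*w))/12 is an antiderivative of f.
Check: d/dw[(6*w**2*sin(2*w) + 2*w*sin(2*w) + 6*w*cos(2*w) + cos(2*w))/12] = w**2*cos(2*w) + w*cos(2*w)/3 + cos(2*w)/2, which equals f(w).
F(9/2) = 7*cos(9)/3 + 87*sin(9)/8; F(-1/2) = -cos(1)/6 - sin(1)/24.
Integral = F(9/2) - F(-1/2) = 7*cos(9)/3 + sin(1)/24 + cos(1)/6 + 87*sin(9)/8.

Antiderivative: F(w) = (6*w**2*sin(2*w) + 2*w*sin(2*w) + 6*w*cos(2*w) + cos(2*w))/12; value = 7*cos(9)/3 + sin(1)/24 + cos(1)/6 + 87*sin(9)/8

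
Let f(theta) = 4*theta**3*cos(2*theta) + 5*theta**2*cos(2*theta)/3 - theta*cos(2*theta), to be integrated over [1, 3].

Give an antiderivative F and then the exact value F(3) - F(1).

Integrate term by term and add the pieces.
F(theta) = (24*theta**3*sin(2*theta) + 10*theta**2*sin(2*theta) + 36*theta**2*cos(2*theta) - 42*theta*sin(2*theta) + 10*theta*cos(2*theta) - 5*sin(2*theta) - 21*cos(2*theta))/12 is an antiderivative of f.
Check: d/dtheta[(24*theta**3*sin(2*theta) + 10*theta**2*sin(2*theta) + 36*theta**2*cos(2*theta) - 42*theta*sin(2*theta) + 10*theta*cos(2*theta) - 5*sin(2*theta) - 21*cos(2*theta))/12] = 4*theta**3*cos(2*theta) + 5*theta**2*cos(2*theta)/3 - theta*cos(2*theta) = f(theta).
F(3) = 607*sin(6)/12 + 111*cos(6)/4; F(1) = -13*sin(2)/12 + 25*cos(2)/12.
Integral = F(3) - F(1) = 607*sin(6)/12 - 25*cos(2)/12 + 13*sin(2)/12 + 111*cos(6)/4.

Antiderivative: F(theta) = (24*theta**3*sin(2*theta) + 10*theta**2*sin(2*theta) + 36*theta**2*cos(2*theta) - 42*theta*sin(2*theta) + 10*theta*cos(2*theta) - 5*sin(2*theta) - 21*cos(2*theta))/12; value = 607*sin(6)/12 - 25*cos(2)/12 + 13*sin(2)/12 + 111*cos(6)/4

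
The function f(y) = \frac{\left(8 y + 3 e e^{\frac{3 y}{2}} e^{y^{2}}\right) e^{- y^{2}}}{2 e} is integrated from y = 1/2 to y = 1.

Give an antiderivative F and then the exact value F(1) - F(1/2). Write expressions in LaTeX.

Antiderivative: F(y) = e^{\frac{3 y}{2}} - 2 e^{- y^{2} - 1}; value = - e^{\frac{3}{4}} - \frac{2}{e^{2}} + \frac{2}{e^{\frac{5}{4}}} + e^{\frac{3}{2}}

Any candidate F(y) must reproduce f(y) exactly when differentiated.
F(y) = e^{\frac{3 y}{2}} - 2 e^{- y^{2} - 1} is an antiderivative of f.
Check: d/dy[e^{\frac{3 y}{2}} - 2 e^{- y^{2} - 1}] = \frac{\left(8 y + 3 e e^{\frac{3 y}{2}} e^{y^{2}}\right) e^{- y^{2}}}{2 e} = f(y).
F(1) = - \frac{2}{e^{2}} + e^{\frac{3}{2}}; F(1/2) = - \frac{2}{e^{\frac{5}{4}}} + e^{\frac{3}{4}}.
Integral = F(1) - F(1/2) = - e^{\frac{3}{4}} - \frac{2}{e^{2}} + \frac{2}{e^{\frac{5}{4}}} + e^{\frac{3}{2}}.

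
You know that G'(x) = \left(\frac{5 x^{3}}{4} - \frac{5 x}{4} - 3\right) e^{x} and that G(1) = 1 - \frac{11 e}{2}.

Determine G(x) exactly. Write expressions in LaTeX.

G'(x) has the shape u'v + uv' for u = \frac{5 x^{3}}{4} - \frac{15 x^{2}}{4} + \frac{25 x}{4} - \frac{37}{4} and v = e^{x} — it is the derivative of the product u*v.
A general antiderivative is \frac{\left(5 x^{3} - 15 x^{2} + 25 x - 37\right) e^{x}}{4} + C.
The condition gives C = 1 - \frac{11 e}{2} - (- \frac{11 e}{2}) = 1.
So G(x) = \frac{5 x^{3} e^{x} - 15 x^{2} e^{x} + 25 x e^{x} - 37 e^{x} + 4}{4}.
Check: d/dx[\frac{5 x^{3} e^{x} - 15 x^{2} e^{x} + 25 x e^{x} - 37 e^{x} + 4}{4}] = \frac{5 x^{3} e^{x}}{4} - \frac{5 x e^{x}}{4} - 3 e^{x}, which equals G'(x).

G(x) = \frac{5 x^{3} e^{x} - 15 x^{2} e^{x} + 25 x e^{x} - 37 e^{x} + 4}{4}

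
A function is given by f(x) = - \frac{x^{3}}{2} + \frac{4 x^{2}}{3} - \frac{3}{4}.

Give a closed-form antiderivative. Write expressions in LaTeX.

Integrate term by term and add the pieces.
Check: d/dx[- \frac{x^{4}}{8} + \frac{4 x^{3}}{9} - \frac{3 x}{4}] = - \frac{x^{3}}{2} + \frac{4 x^{2}}{3} - \frac{3}{4} = f(x).

An antiderivative is F(x) = - \frac{x^{4}}{8} + \frac{4 x^{3}}{9} - \frac{3 x}{4}.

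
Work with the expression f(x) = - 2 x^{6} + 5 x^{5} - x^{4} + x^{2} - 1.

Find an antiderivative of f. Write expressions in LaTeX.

An antiderivative is F(x) = - \frac{2 x^{7}}{7} + \frac{5 x^{6}}{6} - \frac{x^{5}}{5} + \frac{x^{3}}{3} - x.

The integrand splits into summands that can be handled one at a time.
Check: d/dx[- \frac{2 x^{7}}{7} + \frac{5 x^{6}}{6} - \frac{x^{5}}{5} + \frac{x^{3}}{3} - x] = - 2 x^{6} + 5 x^{5} - x^{4} + x^{2} - 1 = f(x).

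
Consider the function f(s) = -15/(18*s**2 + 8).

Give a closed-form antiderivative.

An antiderivative F(s) passes only if d/ds[F] lands on f(s) exactly.
Check: d/ds[-5*atan(3*s/2)/4] = -15/(18*s**2 + 8) = f(s).

An antiderivative is F(s) = -5*atan(3*s/2)/4.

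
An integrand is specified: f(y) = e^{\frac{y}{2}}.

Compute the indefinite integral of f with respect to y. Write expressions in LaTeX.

F(y) = 2 e^{\frac{y}{2}} + C

A first test for any F(y): its y-derivative must equal f(y) identically.
Check: d/dy[2 e^{\frac{y}{2}}] = e^{\frac{y}{2}} = f(y).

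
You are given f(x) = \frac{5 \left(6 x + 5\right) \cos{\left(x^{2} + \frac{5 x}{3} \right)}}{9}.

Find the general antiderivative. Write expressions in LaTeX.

f matches the chain-rule pattern g'(h)*h' with inner function h(x) = x^{2} + \frac{5 x}{3}; substituting u = h(x) collapses the integral.
Check: d/dx[\frac{5 \sin{\left(x^{2} + \frac{5 x}{3} \right)}}{3}] = \frac{10 x \cos{\left(x^{2} + \frac{5 x}{3} \right)}}{3} + \frac{25 \cos{\left(x^{2} + \frac{5 x}{3} \right)}}{9}, which equals f(x).

F(x) = \frac{5 \sin{\left(x^{2} + \frac{5 x}{3} \right)}}{3} + C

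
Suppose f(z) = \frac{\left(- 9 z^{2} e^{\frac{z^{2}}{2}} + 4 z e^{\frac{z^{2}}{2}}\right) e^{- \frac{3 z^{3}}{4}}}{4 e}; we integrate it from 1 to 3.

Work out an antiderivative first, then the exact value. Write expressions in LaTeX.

Antiderivative: F(z) = e^{- \frac{3 z^{3}}{4} + \frac{z^{2}}{2} - 1}; value = - \frac{1}{e^{\frac{5}{4}}} + e^{- \frac{67}{4}}

f matches the chain-rule pattern g'(h)*h' with inner function h(z) = - \frac{3 z^{3}}{4} + \frac{z^{2}}{2} - 1; substituting u = h(z) collapses the integral.
F(z) = e^{- \frac{3 z^{3}}{4} + \frac{z^{2}}{2} - 1} is an antiderivative of f.
Check: d/dz[e^{- \frac{3 z^{3}}{4} + \frac{z^{2}}{2} - 1}] = \frac{\left(- 9 z^{2} + 4 z\right) e^{\frac{z^{2}}{2}} e^{- \frac{3 z^{3}}{4}}}{4 e}, which equals f(z).
F(3) = e^{- \frac{67}{4}}; F(1) = e^{- \frac{5}{4}}.
Integral = F(3) - F(1) = - \frac{1}{e^{\frac{5}{4}}} + e^{- \frac{67}{4}}.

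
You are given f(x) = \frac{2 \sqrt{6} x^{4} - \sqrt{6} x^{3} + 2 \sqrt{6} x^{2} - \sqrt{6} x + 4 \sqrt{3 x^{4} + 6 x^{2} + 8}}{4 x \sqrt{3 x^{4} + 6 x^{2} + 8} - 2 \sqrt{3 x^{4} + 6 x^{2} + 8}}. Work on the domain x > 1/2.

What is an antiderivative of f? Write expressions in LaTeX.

An antiderivative is F(x) = \frac{\sqrt{6} \sqrt{3 x^{4} + 6 x^{2} + 8} + 12 \log{\left(x - \frac{1}{2} \right)}}{12}.

A first test for any F(x): its x-derivative must equal f(x) identically.
Check: d/dx[\frac{\sqrt{6} \sqrt{3 x^{4} + 6 x^{2} + 8} + 12 \log{\left(x - \frac{1}{2} \right)}}{12}] = \frac{2 \sqrt{6} x^{4} - \sqrt{6} x^{3} + 2 \sqrt{6} x^{2} - \sqrt{6} x + 4 \sqrt{3 x^{4} + 6 x^{2} + 8}}{4 x \sqrt{3 x^{4} + 6 x^{2} + 8} - 2 \sqrt{3 x^{4} + 6 x^{2} + 8}} = f(x).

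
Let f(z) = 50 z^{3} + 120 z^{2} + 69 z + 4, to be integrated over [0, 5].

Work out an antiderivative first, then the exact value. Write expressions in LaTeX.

The substitution u = \frac{5 z^{2}}{2} + 4 z + \frac{1}{4} works: f is exactly (dF/du)*(du/dz) for that inner function.
F(z) = \frac{\left(10 z^{2} + 16 z + 1\right)^{2}}{8} is an antiderivative of f.
Check: d/dz[\frac{\left(10 z^{2} + 16 z + 1\right)^{2}}{8}] = 50 z^{3} + 120 z^{2} + 69 z + 4 = f(z).
F(5) = \frac{109561}{8}; F(0) = \frac{1}{8}.
Integral = F(5) - F(0) = 13695.

Antiderivative: F(z) = \frac{\left(10 z^{2} + 16 z + 1\right)^{2}}{8}; value = 13695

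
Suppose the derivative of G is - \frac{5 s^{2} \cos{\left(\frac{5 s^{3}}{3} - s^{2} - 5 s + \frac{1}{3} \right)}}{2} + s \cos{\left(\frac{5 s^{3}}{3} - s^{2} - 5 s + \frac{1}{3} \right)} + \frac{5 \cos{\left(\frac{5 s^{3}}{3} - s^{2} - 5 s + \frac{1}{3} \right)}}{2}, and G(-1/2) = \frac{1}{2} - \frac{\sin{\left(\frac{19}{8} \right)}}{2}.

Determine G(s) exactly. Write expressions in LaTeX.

G'(s) matches the chain-rule pattern g'(h)*h' with inner function h(s) = \frac{5 s^{3}}{3} - s^{2} - 5 s + \frac{1}{3}; substituting u = h(s) collapses the integral.
A general antiderivative is - \frac{\sin{\left(\frac{5 s^{3}}{3} - s^{2} - 5 s + \frac{1}{3} \right)}}{2} + C.
The condition gives C = \frac{1}{2} - \frac{\sin{\left(\frac{19}{8} \right)}}{2} - (- \frac{\sin{\left(\frac{19}{8} \right)}}{2}) = \frac{1}{2}.
So G(s) = \frac{1}{2} - \frac{\sin{\left(\frac{5 s^{3}}{3} - s^{2} - 5 s + \frac{1}{3} \right)}}{2}.
Check: d/ds[\frac{1}{2} - \frac{\sin{\left(\frac{5 s^{3}}{3} - s^{2} - 5 s + \frac{1}{3} \right)}}{2}] = - \frac{5 s^{2} \cos{\left(\frac{5 s^{3}}{3} - s^{2} - 5 s + \frac{1}{3} \right)}}{2} + s \cos{\left(\frac{5 s^{3}}{3} - s^{2} - 5 s + \frac{1}{3} \right)} + \frac{5 \cos{\left(\frac{5 s^{3}}{3} - s^{2} - 5 s + \frac{1}{3} \right)}}{2} = G'(s).

G(s) = \frac{1}{2} - \frac{\sin{\left(\frac{5 s^{3}}{3} - s^{2} - 5 s + \frac{1}{3} \right)}}{2}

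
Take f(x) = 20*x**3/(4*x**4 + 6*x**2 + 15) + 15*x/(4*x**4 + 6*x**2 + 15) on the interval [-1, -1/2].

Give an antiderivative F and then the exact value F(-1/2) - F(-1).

Antiderivative: F(x) = 5*log(2*x**4/3 + x**2 + 5/2)/4; value = -5*log(25/6)/4 + 5*log(67/24)/4

The substitution u = 2*x**4/3 + x**2 + 5/2 works: f is exactly (dF/du)*(du/dx) for that inner function.
F(x) = 5*log(2*x**4/3 + x**2 + 5/2)/4 is an antiderivative of f.
Check: d/dx[5*log(2*x**4/3 + x**2 + 5/2)/4] = (20*x**3 + 15*x)/(4*x**4 + 6*x**2 + 15), which equals f(x).
F(-1/2) = 5*log(67/24)/4; F(-1) = 5*log(25/6)/4.
Integral = F(-1/2) - F(-1) = -5*log(25/6)/4 + 5*log(67/24)/4.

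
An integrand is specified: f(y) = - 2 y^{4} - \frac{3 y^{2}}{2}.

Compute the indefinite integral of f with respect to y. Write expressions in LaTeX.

Integrate term by term and add the pieces.
Check: d/dy[- \frac{2 y^{5}}{5} - \frac{y^{3}}{2}] = - 2 y^{4} - \frac{3 y^{2}}{2} = f(y).

F(y) = - \frac{2 y^{5}}{5} - \frac{y^{3}}{2} + C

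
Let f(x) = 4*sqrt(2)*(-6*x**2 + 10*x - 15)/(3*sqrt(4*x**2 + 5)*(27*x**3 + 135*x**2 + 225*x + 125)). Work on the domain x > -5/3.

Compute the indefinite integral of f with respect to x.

f has the shape u'v + uv' for u = 4/(3*(3*x + 5)**2) and v = sqrt(2*x**2 + 5/2) — it is the derivative of the product u*v.
Check: d/dx[2*sqrt(2)*sqrt(4*x**2 + 5)/(3*(3*x + 5)**2)] = (-24*sqrt(2)*x**2 + 40*sqrt(2)*x - 60*sqrt(2))/(81*x**3*sqrt(4*x**2 + 5) + 405*x**2*sqrt(4*x**2 + 5) + 675*x*sqrt(4*x**2 + 5) + 375*sqrt(4*x**2 + 5)), which equals f(x).

F(x) = 2*sqrt(2)*sqrt(4*x**2 + 5)/(3*(3*x + 5)**2) + C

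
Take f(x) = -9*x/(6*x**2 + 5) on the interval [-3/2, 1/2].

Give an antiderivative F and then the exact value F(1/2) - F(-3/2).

The substitution u = 2*x**2 + 5/3 works: f is exactly (dF/du)*(du/dx) for that inner function.
F(x) = -3*log(2*x**2 + 5/3)/4 is an antiderivative of f.
Check: d/dx[-3*log(2*x**2 + 5/3)/4] = -9*x/(6*x**2 + 5) = f(x).
F(1/2) = -3*log(13/6)/4; F(-3/2) = -3*log(37/6)/4.
Integral = F(1/2) - F(-3/2) = -3*log(13/6)/4 + 3*log(37/6)/4.

Antiderivative: F(x) = -3*log(2*x**2 + 5/3)/4; value = -3*log(13/6)/4 + 3*log(37/6)/4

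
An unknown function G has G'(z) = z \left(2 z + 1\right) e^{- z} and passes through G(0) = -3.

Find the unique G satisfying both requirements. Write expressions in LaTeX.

G(z) = \left(- 2 z^{2} - 5 z + 2 e^{z} - 5\right) e^{- z}

Recognize the product-rule pattern: G'(z) = u'v + uv' with u = - 2 z^{2} - 5 z - 5, v = e^{- z}, so integration by parts undoes it.
A general antiderivative is \left(- 2 z^{2} - 5 z - 5\right) e^{- z} + C.
The condition gives C = -3 - (-5) = 2.
So G(z) = \left(- 2 z^{2} - 5 z + 2 e^{z} - 5\right) e^{- z}.
Check: d/dz[\left(- 2 z^{2} - 5 z + 2 e^{z} - 5\right) e^{- z}] = \left(2 z^{2} + z\right) e^{- z}, which equals G'(z).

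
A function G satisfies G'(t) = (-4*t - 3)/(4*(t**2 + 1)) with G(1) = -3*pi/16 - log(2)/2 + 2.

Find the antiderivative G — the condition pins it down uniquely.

G(t) = (-2*log(t**2 + 1) - 3*atan(t) + 8)/4

The proposed G(t) is checked by its d/dt: the result must match the given G'(t).
A general antiderivative is -log(t**2 + 1)/2 - 3*atan(t)/4 + C.
The condition gives C = -3*pi/16 - log(2)/2 + 2 - (-3*pi/16 - log(2)/2) = 2.
So G(t) = (-2*log(t**2 + 1) - 3*atan(t) + 8)/4.
Check: d/dt[(-2*log(t**2 + 1) - 3*atan(t) + 8)/4] = (-4*t - 3)/(4*t**2 + 4), which equals G'(t).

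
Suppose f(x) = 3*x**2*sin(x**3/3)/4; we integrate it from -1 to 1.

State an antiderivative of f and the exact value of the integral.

Antiderivative: F(x) = -3*cos(x**3/3)/4; value = 0

f matches the chain-rule pattern g'(h)*h' with inner function h(x) = x**3/3; substituting u = h(x) collapses the integral.
F(x) = -3*cos(x**3/3)/4 is an antiderivative of f.
Check: d/dx[-3*cos(x**3/3)/4] = 3*x**2*sin(x**3/3)/4 = f(x).
F(1) = -3*cos(1/3)/4; F(-1) = -3*cos(1/3)/4.
Integral = F(1) - F(-1) = 0.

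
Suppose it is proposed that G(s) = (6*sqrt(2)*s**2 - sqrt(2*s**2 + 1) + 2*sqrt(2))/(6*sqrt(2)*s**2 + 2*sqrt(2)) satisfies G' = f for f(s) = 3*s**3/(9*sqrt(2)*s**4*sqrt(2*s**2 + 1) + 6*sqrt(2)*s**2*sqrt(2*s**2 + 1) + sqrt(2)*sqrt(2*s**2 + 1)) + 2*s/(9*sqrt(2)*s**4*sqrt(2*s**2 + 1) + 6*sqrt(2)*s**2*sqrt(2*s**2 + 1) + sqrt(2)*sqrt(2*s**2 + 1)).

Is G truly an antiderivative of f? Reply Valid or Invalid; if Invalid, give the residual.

d/ds[G] = (3*sqrt(2)*s**3 + 2*sqrt(2)*s)/(18*s**4*sqrt(2*s**2 + 1) + 12*s**2*sqrt(2*s**2 + 1) + 2*sqrt(2*s**2 + 1))
This equals f(s) exactly, so the claim holds.

Valid - the claim checks out under differentiation.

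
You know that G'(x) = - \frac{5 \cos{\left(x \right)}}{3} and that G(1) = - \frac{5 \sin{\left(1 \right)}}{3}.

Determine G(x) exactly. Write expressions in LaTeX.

A candidate passes only if d/dx[G] lands on the given G'(x) exactly.
A general antiderivative is - \frac{5 \sin{\left(x \right)}}{3} + C.
The condition gives C = - \frac{5 \sin{\left(1 \right)}}{3} - (- \frac{5 \sin{\left(1 \right)}}{3}) = 0.
So G(x) = - \frac{5 \sin{\left(x \right)}}{3}.
Check: d/dx[- \frac{5 \sin{\left(x \right)}}{3}] = - \frac{5 \cos{\left(x \right)}}{3} = G'(x).

G(x) = - \frac{5 \sin{\left(x \right)}}{3}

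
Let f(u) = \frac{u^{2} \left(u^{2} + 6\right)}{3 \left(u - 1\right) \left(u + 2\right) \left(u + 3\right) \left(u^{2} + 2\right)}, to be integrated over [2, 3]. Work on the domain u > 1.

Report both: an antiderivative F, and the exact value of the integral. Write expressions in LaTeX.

The denominator factors as 3 \left(u - 1\right) \left(u + 2\right) \left(u + 3\right) \left(u^{2} + 2\right); partial fractions split f into directly integrable pieces: - \frac{4 \left(u - 14\right)}{297 \left(u^{2} + 2\right)} + \frac{45}{44 \left(u + 3\right)} - \frac{20}{27 \left(u + 2\right)} + \frac{7}{108 \left(u - 1\right)}.
F(u) = \frac{7 \log{\left(u - 1 \right)}}{108} - \frac{20 \log{\left(u + 2 \right)}}{27} + \frac{45 \log{\left(u + 3 \right)}}{44} - \frac{2 \log{\left(u^{2} + 2 \right)}}{297} + \frac{28 \sqrt{2} \operatorname{atan}{\left(\frac{\sqrt{2} u}{2} \right)}}{297} is an antiderivative of f.
Check: d/du[\frac{7 \log{\left(u - 1 \right)}}{108} - \frac{20 \log{\left(u + 2 \right)}}{27} + \frac{45 \log{\left(u + 3 \right)}}{44} - \frac{2 \log{\left(u^{2} + 2 \right)}}{297} + \frac{28 \sqrt{2} \operatorname{atan}{\left(\frac{\sqrt{2} u}{2} \right)}}{297}] = \frac{u^{4} + 6 u^{2}}{3 u^{5} + 12 u^{4} + 9 u^{3} + 6 u^{2} + 6 u - 36}, which equals f(u).
F(3) = - \frac{20 \log{\left(5 \right)}}{27} - \frac{2 \log{\left(11 \right)}}{297} + \frac{7 \log{\left(2 \right)}}{108} + \frac{28 \sqrt{2} \operatorname{atan}{\left(\frac{3 \sqrt{2}}{2} \right)}}{297} + \frac{45 \log{\left(6 \right)}}{44}; F(2) = - \frac{20 \log{\left(4 \right)}}{27} - \frac{2 \log{\left(6 \right)}}{297} + \frac{28 \sqrt{2} \operatorname{atan}{\left(\sqrt{2} \right)}}{297} + \frac{45 \log{\left(5 \right)}}{44}.
Integral = F(3) - F(2) = - \frac{2095 \log{\left(5 \right)}}{1188} - \frac{28 \sqrt{2} \operatorname{atan}{\left(\sqrt{2} \right)}}{297} - \frac{2 \log{\left(11 \right)}}{297} + \frac{7 \log{\left(2 \right)}}{108} + \frac{28 \sqrt{2} \operatorname{atan}{\left(\frac{3 \sqrt{2}}{2} \right)}}{297} + \frac{20 \log{\left(4 \right)}}{27} + \frac{1223 \log{\left(6 \right)}}{1188}.

Antiderivative: F(u) = \frac{7 \log{\left(u - 1 \right)}}{108} - \frac{20 \log{\left(u + 2 \right)}}{27} + \frac{45 \log{\left(u + 3 \right)}}{44} - \frac{2 \log{\left(u^{2} + 2 \right)}}{297} + \frac{28 \sqrt{2} \operatorname{atan}{\left(\frac{\sqrt{2} u}{2} \right)}}{297}; value = - \frac{2095 \log{\left(5 \right)}}{1188} - \frac{28 \sqrt{2} \operatorname{atan}{\left(\sqrt{2} \right)}}{297} - \frac{2 \log{\left(11 \right)}}{297} + \frac{7 \log{\left(2 \right)}}{108} + \frac{28 \sqrt{2} \operatorname{atan}{\left(\frac{3 \sqrt{2}}{2} \right)}}{297} + \frac{20 \log{\left(4 \right)}}{27} + \frac{1223 \log{\left(6 \right)}}{1188}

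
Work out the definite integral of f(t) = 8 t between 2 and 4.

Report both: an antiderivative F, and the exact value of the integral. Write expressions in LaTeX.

Recover f(t) by differentiating a candidate F(t); any mismatch rules it out.
F(t) = 4 t^{2} is an antiderivative of f.
Check: d/dt[4 t^{2}] = 8 t = f(t).
F(4) = 64; F(2) = 16.
Integral = F(4) - F(2) = 48.

Antiderivative: F(t) = 4 t^{2}; value = 48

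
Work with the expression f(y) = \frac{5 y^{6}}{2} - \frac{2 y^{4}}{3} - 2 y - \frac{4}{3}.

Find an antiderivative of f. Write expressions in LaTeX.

Integrate term by term and add the pieces.
Check: d/dy[\frac{y \left(75 y^{6} - 28 y^{4} - 210 y - 280\right)}{210}] = \frac{5 y^{6}}{2} - \frac{2 y^{4}}{3} - 2 y - \frac{4}{3} = f(y).

An antiderivative is F(y) = \frac{y \left(75 y^{6} - 28 y^{4} - 210 y - 280\right)}{210}.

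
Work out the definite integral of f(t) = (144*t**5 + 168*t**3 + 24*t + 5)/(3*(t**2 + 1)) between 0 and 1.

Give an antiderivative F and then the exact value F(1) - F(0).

A candidate is checked by its d/dt: the result must match f(t).
F(t) = 12*t**4 + 4*t**2 + 5*atan(t)/3 is an antiderivative of f.
Check: d/dt[12*t**4 + 4*t**2 + 5*atan(t)/3] = (144*t**5 + 168*t**3 + 24*t + 5)/(3*t**2 + 3), which equals f(t).
F(1) = 5*pi/12 + 16; F(0) = 0.
Integral = F(1) - F(0) = 5*pi/12 + 16.

Antiderivative: F(t) = 12*t**4 + 4*t**2 + 5*atan(t)/3; value = 5*pi/12 + 16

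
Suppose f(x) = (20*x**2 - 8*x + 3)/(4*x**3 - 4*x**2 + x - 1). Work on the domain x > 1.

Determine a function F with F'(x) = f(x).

An antiderivative is F(x) = 3*log(x - 1) + log(4*x**2 + 1).

A candidate is checked by its d/dx: the result must match f(x).
Check: d/dx[3*log(x - 1) + log(4*x**2 + 1)] = (20*x**2 - 8*x + 3)/(4*x**3 - 4*x**2 + x - 1) = f(x).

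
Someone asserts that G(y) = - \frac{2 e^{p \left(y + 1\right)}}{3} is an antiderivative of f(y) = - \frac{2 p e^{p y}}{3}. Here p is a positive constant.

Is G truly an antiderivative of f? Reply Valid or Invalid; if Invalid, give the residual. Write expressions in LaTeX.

d/dy[G] = - \frac{2 p e^{p} e^{p y}}{3}
d/dy[G] - f(y) = - \frac{2 p e^{p} e^{p y}}{3} + \frac{2 p e^{p y}}{3} != 0.

Invalid: d/dy[G] - f = - \frac{2 p e^{p} e^{p y}}{3} + \frac{2 p e^{p y}}{3}, which is not 0.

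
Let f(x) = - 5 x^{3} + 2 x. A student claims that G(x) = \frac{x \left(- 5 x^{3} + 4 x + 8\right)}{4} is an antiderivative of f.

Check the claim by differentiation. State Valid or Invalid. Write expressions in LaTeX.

d/dx[G] = - 5 x^{3} + 2 x + 2
d/dx[G] - f(x) = 2 != 0.

Invalid: d/dx[G] - f = 2, which is not 0.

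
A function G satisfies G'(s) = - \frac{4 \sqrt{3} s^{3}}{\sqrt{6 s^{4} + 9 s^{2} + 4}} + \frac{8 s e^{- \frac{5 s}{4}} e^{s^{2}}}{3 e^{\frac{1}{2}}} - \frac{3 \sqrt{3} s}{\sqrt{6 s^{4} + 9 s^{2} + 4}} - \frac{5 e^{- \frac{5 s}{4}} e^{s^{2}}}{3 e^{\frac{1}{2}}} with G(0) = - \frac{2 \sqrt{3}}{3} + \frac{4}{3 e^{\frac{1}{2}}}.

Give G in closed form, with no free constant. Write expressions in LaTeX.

Integrate term by term and add the pieces.
A general antiderivative is - \sqrt{2 s^{4} + 3 s^{2} + \frac{4}{3}} + \frac{4 e^{s^{2} - \frac{5 s}{4} - \frac{1}{2}}}{3} + C.
The condition gives C = - \frac{2 \sqrt{3}}{3} + \frac{4}{3 e^{\frac{1}{2}}} - (- \frac{2 \sqrt{3}}{3} + \frac{4}{3 e^{\frac{1}{2}}}) = 0.
So G(s) = \frac{\sqrt{3} \left(- 3 \sqrt{6 s^{4} + 9 s^{2} + 4} e^{\frac{1}{2}} e^{\frac{5 s}{4}} e^{- s^{2}} + 4 \sqrt{3}\right) e^{- \frac{5 s}{4}} e^{s^{2}}}{9 e^{\frac{1}{2}}}.
Check: d/ds[\frac{\sqrt{3} \left(- 3 \sqrt{6 s^{4} + 9 s^{2} + 4} e^{\frac{1}{2}} e^{\frac{5 s}{4}} e^{- s^{2}} + 4 \sqrt{3}\right) e^{- \frac{5 s}{4}} e^{s^{2}}}{9 e^{\frac{1}{2}}}] = \frac{\left(- 12 \sqrt{3} s^{3} e^{\frac{1}{2}} e^{\frac{5 s}{4}} + 8 s \sqrt{6 s^{4} + 9 s^{2} + 4} e^{s^{2}} - 9 \sqrt{3} s e^{\frac{1}{2}} e^{\frac{5 s}{4}} - 5 \sqrt{6 s^{4} + 9 s^{2} + 4} e^{s^{2}}\right) e^{- \frac{5 s}{4}}}{3 \sqrt{6 s^{4} + 9 s^{2} + 4} e^{\frac{1}{2}}}, which equals G'(s).

G(s) = \frac{\sqrt{3} \left(- 3 \sqrt{6 s^{4} + 9 s^{2} + 4} e^{\frac{1}{2}} e^{\frac{5 s}{4}} e^{- s^{2}} + 4 \sqrt{3}\right) e^{- \frac{5 s}{4}} e^{s^{2}}}{9 e^{\frac{1}{2}}}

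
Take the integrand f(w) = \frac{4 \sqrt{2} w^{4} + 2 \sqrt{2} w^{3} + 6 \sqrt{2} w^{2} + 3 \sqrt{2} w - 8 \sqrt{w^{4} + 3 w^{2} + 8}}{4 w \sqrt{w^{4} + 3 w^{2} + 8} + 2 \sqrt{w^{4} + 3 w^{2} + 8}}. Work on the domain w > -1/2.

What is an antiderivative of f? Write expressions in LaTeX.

A first test for any F(w): its w-derivative must equal f(w) identically.
Check: d/dw[- \frac{- \sqrt{2} \sqrt{w^{4} + 3 w^{2} + 8} + 4 \log{\left(2 w + 1 \right)}}{2}] = \frac{4 \sqrt{2} w^{4} + 2 \sqrt{2} w^{3} + 6 \sqrt{2} w^{2} + 3 \sqrt{2} w - 8 \sqrt{w^{4} + 3 w^{2} + 8}}{4 w \sqrt{w^{4} + 3 w^{2} + 8} + 2 \sqrt{w^{4} + 3 w^{2} + 8}} = f(w).

An antiderivative is F(w) = - \frac{- \sqrt{2} \sqrt{w^{4} + 3 w^{2} + 8} + 4 \log{\left(2 w + 1 \right)}}{2}.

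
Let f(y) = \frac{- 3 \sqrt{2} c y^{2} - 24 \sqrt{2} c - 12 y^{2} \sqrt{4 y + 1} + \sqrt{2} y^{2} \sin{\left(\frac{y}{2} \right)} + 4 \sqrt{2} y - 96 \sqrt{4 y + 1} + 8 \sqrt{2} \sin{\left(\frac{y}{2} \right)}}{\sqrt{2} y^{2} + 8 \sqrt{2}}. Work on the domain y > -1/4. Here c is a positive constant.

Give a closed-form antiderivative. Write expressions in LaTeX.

Whatever form F(y) takes, F'(y) = f(y) is non-negotiable.
Check: d/dy[\frac{\sqrt{2} \left(- 3 \sqrt{2} c y - 8 y \sqrt{4 y + 1} - 2 \sqrt{4 y + 1} + 2 \sqrt{2} \log{\left(\frac{y^{2}}{2} + 4 \right)} - 2 \sqrt{2} \cos{\left(\frac{y}{2} \right)}\right)}{2}] = \frac{- 3 c y^{2} \sqrt{4 y + 1} - 24 c \sqrt{4 y + 1} - 24 \sqrt{2} y^{3} + y^{2} \sqrt{4 y + 1} \sin{\left(\frac{y}{2} \right)} - 6 \sqrt{2} y^{2} + 4 y \sqrt{4 y + 1} - 192 \sqrt{2} y + 8 \sqrt{4 y + 1} \sin{\left(\frac{y}{2} \right)} - 48 \sqrt{2}}{y^{2} \sqrt{4 y + 1} + 8 \sqrt{4 y + 1}}, which equals f(y).

An antiderivative is F(y) = \frac{\sqrt{2} \left(- 3 \sqrt{2} c y - 8 y \sqrt{4 y + 1} - 2 \sqrt{4 y + 1} + 2 \sqrt{2} \log{\left(\frac{y^{2}}{2} + 4 \right)} - 2 \sqrt{2} \cos{\left(\frac{y}{2} \right)}\right)}{2}.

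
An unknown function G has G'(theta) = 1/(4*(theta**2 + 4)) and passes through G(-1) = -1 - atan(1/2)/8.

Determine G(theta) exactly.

G(theta) = atan(theta/2)/8 - 1

The proposed G(theta) is checked by its d/dtheta: the result must match the given G'(theta).
A general antiderivative is atan(theta/2)/8 + C.
The condition gives C = -1 - atan(1/2)/8 - (-atan(1/2)/8) = -1.
So G(theta) = atan(theta/2)/8 - 1.
Check: d/dtheta[atan(theta/2)/8 - 1] = 1/(4*theta**2 + 16), which equals G'(theta).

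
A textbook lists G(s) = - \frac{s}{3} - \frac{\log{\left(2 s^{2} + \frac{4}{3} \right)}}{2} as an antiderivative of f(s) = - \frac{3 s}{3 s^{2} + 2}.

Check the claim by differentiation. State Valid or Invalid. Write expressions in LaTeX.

d/ds[G] = \frac{- 3 s^{2} - 9 s - 2}{9 s^{2} + 6}
d/ds[G] - f(s) = - \frac{1}{3} != 0.

Invalid: d/ds[G] - f = - \frac{1}{3}, which is not 0.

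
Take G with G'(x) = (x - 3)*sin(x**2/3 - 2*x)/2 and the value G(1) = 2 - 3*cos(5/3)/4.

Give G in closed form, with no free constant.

G'(x) matches the chain-rule pattern g'(h)*h' with inner function h(x) = x**2/3 - 2*x; substituting u = h(x) collapses the integral.
A general antiderivative is -3*cos(x**2/3 - 2*x)/4 + C.
The condition gives C = 2 - 3*cos(5/3)/4 - (-3*cos(5/3)/4) = 2.
So G(x) = -(3*cos(x**2/3 - 2*x) - 8)/4.
Check: d/dx[-(3*cos(x**2/3 - 2*x) - 8)/4] = x*sin(x**2/3 - 2*x)/2 - 3*sin(x**2/3 - 2*x)/2, which equals G'(x).

G(x) = -(3*cos(x**2/3 - 2*x) - 8)/4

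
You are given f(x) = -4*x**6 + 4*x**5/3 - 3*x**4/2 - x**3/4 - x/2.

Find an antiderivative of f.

Integrate term by term and add the pieces.
Check: d/dx[-4*x**7/7 + 2*x**6/9 - 3*x**5/10 - x**4/16 - x**2/4] = -4*x**6 + 4*x**5/3 - 3*x**4/2 - x**3/4 - x/2 = f(x).

An antiderivative is F(x) = -4*x**7/7 + 2*x**6/9 - 3*x**5/10 - x**4/16 - x**2/4.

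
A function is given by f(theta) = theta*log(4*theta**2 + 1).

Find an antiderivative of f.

An antiderivative is F(theta) = theta**2*log(4*theta**2 + 1)/2 - theta**2/2 + log(4*theta**2 + 1)/8.

Since d/dtheta undoes antidifferentiation here, F'(theta) = f(theta) is required of F(theta).
Check: d/dtheta[theta**2*log(4*theta**2 + 1)/2 - theta**2/2 + log(4*theta**2 + 1)/8] = theta*log(4*theta**2 + 1) = f(theta).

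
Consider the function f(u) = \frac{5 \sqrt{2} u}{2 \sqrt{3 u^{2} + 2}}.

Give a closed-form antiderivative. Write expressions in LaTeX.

An antiderivative is F(u) = \frac{5 \sqrt{\frac{3 u^{2}}{2} + 1}}{3}.

The substitution w = \frac{3 u^{2}}{2} + 1 works: f is exactly (dF/dw)*(dw/du) for that inner function.
Check: d/du[\frac{5 \sqrt{\frac{3 u^{2}}{2} + 1}}{3}] = \frac{5 \sqrt{2} u}{2 \sqrt{3 u^{2} + 2}} = f(u).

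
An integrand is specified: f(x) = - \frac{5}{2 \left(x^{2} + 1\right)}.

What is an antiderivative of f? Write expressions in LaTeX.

An antiderivative is F(x) = - \frac{5 \operatorname{atan}{\left(x \right)}}{2}.

Whatever form F(x) takes, F'(x) = f(x) is non-negotiable.
Check: d/dx[- \frac{5 \operatorname{atan}{\left(x \right)}}{2}] = - \frac{5}{2 x^{2} + 2}, which equals f(x).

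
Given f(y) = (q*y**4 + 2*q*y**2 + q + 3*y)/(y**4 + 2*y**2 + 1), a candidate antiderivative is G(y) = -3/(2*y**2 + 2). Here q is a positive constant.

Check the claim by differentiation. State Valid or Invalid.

Invalid: d/dy[G] - f = -q, which is not 0.

d/dy[G] = 3*y/(y**4 + 2*y**2 + 1)
d/dy[G] - f(y) = -q != 0.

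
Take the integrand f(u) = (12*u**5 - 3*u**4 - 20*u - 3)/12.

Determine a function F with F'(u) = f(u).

An antiderivative is F(u) = u**6/6 - u**5/20 - 5*u**2/6 - u/4.

Recover f(u) by differentiating a candidate F(u); any mismatch rules it out.
Check: d/du[u**6/6 - u**5/20 - 5*u**2/6 - u/4] = u**5 - u**4/4 - 5*u/3 - 1/4, which equals f(u).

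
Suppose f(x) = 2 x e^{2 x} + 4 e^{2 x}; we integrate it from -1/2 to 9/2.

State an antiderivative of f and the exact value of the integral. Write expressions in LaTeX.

Antiderivative: F(x) = x e^{2 x} + \frac{3 e^{2 x}}{2}; value = - \frac{1}{e} + 6 e^{9}

f has the shape u'v + uv' for u = x + \frac{3}{2} and v = e^{2 x} — it is the derivative of the product u*v.
F(x) = x e^{2 x} + \frac{3 e^{2 x}}{2} is an antiderivative of f.
Check: d/dx[x e^{2 x} + \frac{3 e^{2 x}}{2}] = 2 x e^{2 x} + 4 e^{2 x} = f(x).
F(9/2) = 6 e^{9}; F(-1/2) = e^{-1}.
Integral = F(9/2) - F(-1/2) = - \frac{1}{e} + 6 e^{9}.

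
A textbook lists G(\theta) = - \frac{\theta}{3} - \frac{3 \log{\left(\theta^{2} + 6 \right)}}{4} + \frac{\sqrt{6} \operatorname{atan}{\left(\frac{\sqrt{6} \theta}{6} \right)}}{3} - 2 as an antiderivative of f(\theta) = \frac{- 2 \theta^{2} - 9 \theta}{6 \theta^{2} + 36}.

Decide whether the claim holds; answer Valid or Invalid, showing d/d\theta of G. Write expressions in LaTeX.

d/d\theta[G] = \frac{- 2 \theta^{2} - 9 \theta}{6 \theta^{2} + 36}
This equals f(\theta) exactly, so the claim holds.

Valid - differentiating G returns exactly f.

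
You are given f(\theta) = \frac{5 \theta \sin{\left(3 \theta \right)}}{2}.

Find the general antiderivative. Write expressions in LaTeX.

A first test for any F(\theta): its \theta-derivative must equal f(\theta) identically.
Check: d/d\theta[- \frac{5 \theta \cos{\left(3 \theta \right)}}{6} + \frac{5 \sin{\left(3 \theta \right)}}{18}] = \frac{5 \theta \sin{\left(3 \theta \right)}}{2} = f(\theta).

F(\theta) = - \frac{5 \theta \cos{\left(3 \theta \right)}}{6} + \frac{5 \sin{\left(3 \theta \right)}}{18} + C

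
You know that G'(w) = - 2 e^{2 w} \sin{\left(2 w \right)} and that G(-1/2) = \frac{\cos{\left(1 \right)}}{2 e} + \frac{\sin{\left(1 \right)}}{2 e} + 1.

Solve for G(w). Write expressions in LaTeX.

Recover the given G'(w) by differentiating a candidate G(w); any mismatch rules it out.
A general antiderivative is - \frac{e^{2 w} \sin{\left(2 w \right)}}{2} + \frac{e^{2 w} \cos{\left(2 w \right)}}{2} + C.
The condition gives C = \frac{\cos{\left(1 \right)}}{2 e} + \frac{\sin{\left(1 \right)}}{2 e} + 1 - (\frac{\cos{\left(1 \right)}}{2 e} + \frac{\sin{\left(1 \right)}}{2 e}) = 1.
So G(w) = \frac{- e^{2 w} \sin{\left(2 w \right)} + e^{2 w} \cos{\left(2 w \right)} + 2}{2}.
Check: d/dw[\frac{- e^{2 w} \sin{\left(2 w \right)} + e^{2 w} \cos{\left(2 w \right)} + 2}{2}] = - 2 e^{2 w} \sin{\left(2 w \right)} = G'(w).

G(w) = \frac{- e^{2 w} \sin{\left(2 w \right)} + e^{2 w} \cos{\left(2 w \right)} + 2}{2}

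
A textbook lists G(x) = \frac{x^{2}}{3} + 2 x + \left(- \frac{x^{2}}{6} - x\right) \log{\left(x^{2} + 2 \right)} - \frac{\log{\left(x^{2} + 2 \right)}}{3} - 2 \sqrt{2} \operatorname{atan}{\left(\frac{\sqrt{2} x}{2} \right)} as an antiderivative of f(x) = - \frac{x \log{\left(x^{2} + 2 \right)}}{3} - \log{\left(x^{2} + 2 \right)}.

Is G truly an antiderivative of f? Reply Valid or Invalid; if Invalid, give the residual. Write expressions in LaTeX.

d/dx[G] = - \frac{x \log{\left(x^{2} + 2 \right)}}{3} + \frac{x}{3} - \log{\left(x^{2} + 2 \right)}
d/dx[G] - f(x) = \frac{x}{3} != 0.

Invalid: d/dx[G] - f = \frac{x}{3}, which is not 0.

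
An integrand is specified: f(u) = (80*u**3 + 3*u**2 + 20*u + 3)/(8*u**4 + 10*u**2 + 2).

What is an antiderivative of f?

An antiderivative is F(u) = (20*log(2*u**2 + 2) + 3*atan(2*u))/4.

Check any antiderivative F(u) by computing F'(u) and comparing it with f(u).
Check: d/du[(20*log(2*u**2 + 2) + 3*atan(2*u))/4] = (80*u**3 + 3*u**2 + 20*u + 3)/(8*u**4 + 10*u**2 + 2) = f(u).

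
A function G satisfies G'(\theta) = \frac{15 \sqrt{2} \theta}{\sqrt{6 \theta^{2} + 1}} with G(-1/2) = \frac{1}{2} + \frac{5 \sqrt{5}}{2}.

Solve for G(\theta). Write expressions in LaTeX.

The substitution u = 3 \theta^{2} + \frac{1}{2} works: G'(\theta) is exactly (dG/du)*(du/d\theta) for that inner function.
A general antiderivative is 5 \sqrt{3 \theta^{2} + \frac{1}{2}} + C.
The condition gives C = \frac{1}{2} + \frac{5 \sqrt{5}}{2} - (\frac{5 \sqrt{5}}{2}) = \frac{1}{2}.
So G(\theta) = \frac{\sqrt{2} \left(10 \sqrt{6 \theta^{2} + 1} + \sqrt{2}\right)}{4}.
Check: d/d\theta[\frac{\sqrt{2} \left(10 \sqrt{6 \theta^{2} + 1} + \sqrt{2}\right)}{4}] = \frac{15 \sqrt{2} \theta}{\sqrt{6 \theta^{2} + 1}} = G'(\theta).

G(\theta) = \frac{\sqrt{2} \left(10 \sqrt{6 \theta^{2} + 1} + \sqrt{2}\right)}{4}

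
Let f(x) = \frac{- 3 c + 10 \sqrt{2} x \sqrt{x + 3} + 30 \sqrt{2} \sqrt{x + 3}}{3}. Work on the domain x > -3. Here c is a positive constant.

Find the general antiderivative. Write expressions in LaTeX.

F(x) = \frac{- 3 c x + 4 \sqrt{2} \left(x + 3\right)^{\frac{5}{2}}}{3} + C

Recover f(x) by differentiating a candidate F(x); any mismatch rules it out.
Check: d/dx[\frac{- 3 c x + 4 \sqrt{2} \left(x + 3\right)^{\frac{5}{2}}}{3}] = - c + \frac{10 \sqrt{2} x \sqrt{x + 3}}{3} + 10 \sqrt{2} \sqrt{x + 3}, which equals f(x).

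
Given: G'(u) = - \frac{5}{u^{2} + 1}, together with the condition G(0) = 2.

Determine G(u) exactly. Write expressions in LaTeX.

G(u) = 2 - 5 \operatorname{atan}{\left(u \right)}

Whatever form G(u) takes, its d/du must return the stated G'(u).
A general antiderivative is - 5 \operatorname{atan}{\left(u \right)} + C.
The condition gives C = 2 - (0) = 2.
So G(u) = 2 - 5 \operatorname{atan}{\left(u \right)}.
Check: d/du[2 - 5 \operatorname{atan}{\left(u \right)}] = - \frac{5}{u^{2} + 1} = G'(u).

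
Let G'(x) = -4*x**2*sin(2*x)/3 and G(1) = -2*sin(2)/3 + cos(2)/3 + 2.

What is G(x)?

G(x) = (2*x**2*cos(2*x) - 2*x*sin(2*x) - cos(2*x) + 6)/3

The proposed G(x) is checked by its d/dx: the result must match the given G'(x).
A general antiderivative is 2*x**2*cos(2*x)/3 - 2*x*sin(2*x)/3 - cos(2*x)/3 + C.
The condition gives C = -2*sin(2)/3 + cos(2)/3 + 2 - (-2*sin(2)/3 + cos(2)/3) = 2.
So G(x) = (2*x**2*cos(2*x) - 2*x*sin(2*x) - cos(2*x) + 6)/3.
Check: d/dx[(2*x**2*cos(2*x) - 2*x*sin(2*x) - cos(2*x) + 6)/3] = -4*x**2*sin(2*x)/3 = G'(x).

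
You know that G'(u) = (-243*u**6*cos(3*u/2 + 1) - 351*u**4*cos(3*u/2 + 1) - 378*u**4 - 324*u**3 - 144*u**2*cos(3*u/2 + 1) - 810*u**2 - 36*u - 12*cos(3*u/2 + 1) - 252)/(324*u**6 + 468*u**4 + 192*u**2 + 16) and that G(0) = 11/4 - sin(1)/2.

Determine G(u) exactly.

G(u) = -(3*u**2*sin(3*u/2 + 1) + 30*u**2*atan(3*u) - 12*u**2 + 3*u + 2*sin(3*u/2 + 1) + 20*atan(3*u) - 11)/(2*(3*u**2 + 2))

Differentiate the proposed G(u) back; it has to land on the given G'(u).
A general antiderivative is (1 - u)/(2*u**2 + 4/3) - sin(3*u/2 + 1)/2 - 5*atan(3*u) + C.
The condition gives C = 11/4 - sin(1)/2 - (3/4 - sin(1)/2) = 2.
So G(u) = -(3*u**2*sin(3*u/2 + 1) + 30*u**2*atan(3*u) - 12*u**2 + 3*u + 2*sin(3*u/2 + 1) + 20*atan(3*u) - 11)/(2*(3*u**2 + 2)).
Check: d/du[-(3*u**2*sin(3*u/2 + 1) + 30*u**2*atan(3*u) - 12*u**2 + 3*u + 2*sin(3*u/2 + 1) + 20*atan(3*u) - 11)/(2*(3*u**2 + 2))] = (-243*u**6*cos(3*u/2 + 1) - 351*u**4*cos(3*u/2 + 1) - 378*u**4 - 324*u**3 - 144*u**2*cos(3*u/2 + 1) - 810*u**2 - 36*u - 12*cos(3*u/2 + 1) - 252)/(324*u**6 + 468*u**4 + 192*u**2 + 16) = G'(u).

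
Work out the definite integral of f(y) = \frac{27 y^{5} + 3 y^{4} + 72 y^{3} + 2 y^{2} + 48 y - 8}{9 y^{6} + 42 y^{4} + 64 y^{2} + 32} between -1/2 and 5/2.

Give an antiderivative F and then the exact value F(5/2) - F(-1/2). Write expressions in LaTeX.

For F(y) to be correct the identity F'(y) - f(y) = 0 must hold.
F(y) = - \frac{y}{3 y^{2} + 4} + \frac{3 \log{\left(\frac{y^{2}}{2} + 1 \right)}}{2} is an antiderivative of f.
Check: d/dy[- \frac{y}{3 y^{2} + 4} + \frac{3 \log{\left(\frac{y^{2}}{2} + 1 \right)}}{2}] = \frac{27 y^{5} + 3 y^{4} + 72 y^{3} + 2 y^{2} + 48 y - 8}{9 y^{6} + 42 y^{4} + 64 y^{2} + 32} = f(y).
F(5/2) = - \frac{10}{91} + \frac{3 \log{\left(\frac{33}{8} \right)}}{2}; F(-1/2) = \frac{2}{19} + \frac{3 \log{\left(\frac{9}{8} \right)}}{2}.
Integral = F(5/2) - F(-1/2) = - \frac{372}{1729} - \frac{3 \log{\left(\frac{9}{8} \right)}}{2} + \frac{3 \log{\left(\frac{33}{8} \right)}}{2}.

Antiderivative: F(y) = - \frac{y}{3 y^{2} + 4} + \frac{3 \log{\left(\frac{y^{2}}{2} + 1 \right)}}{2}; value = - \frac{372}{1729} - \frac{3 \log{\left(\frac{9}{8} \right)}}{2} + \frac{3 \log{\left(\frac{33}{8} \right)}}{2}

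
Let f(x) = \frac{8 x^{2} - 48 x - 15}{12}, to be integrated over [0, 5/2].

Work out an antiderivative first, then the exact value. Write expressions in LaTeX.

Antiderivative: F(x) = \frac{2 x^{3}}{9} - 2 x^{2} - \frac{5 x}{4}; value = - \frac{875}{72}

An antiderivative F(x) passes only if d/dx[F] lands on f(x) exactly.
F(x) = \frac{2 x^{3}}{9} - 2 x^{2} - \frac{5 x}{4} is an antiderivative of f.
Check: d/dx[\frac{2 x^{3}}{9} - 2 x^{2} - \frac{5 x}{4}] = \frac{2 x^{2}}{3} - 4 x - \frac{5}{4}, which equals f(x).
F(5/2) = - \frac{875}{72}; F(0) = 0.
Integral = F(5/2) - F(0) = - \frac{875}{72}.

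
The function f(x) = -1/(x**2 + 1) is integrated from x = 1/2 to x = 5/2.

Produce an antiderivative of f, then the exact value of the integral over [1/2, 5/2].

Antiderivative: F(x) = -atan(x); value = -atan(5/2) + atan(1/2)

A candidate is checked by its d/dx: the result must match f(x).
F(x) = -atan(x) is an antiderivative of f.
Check: d/dx[-atan(x)] = -1/(x**2 + 1) = f(x).
F(5/2) = -atan(5/2); F(1/2) = -atan(1/2).
Integral = F(5/2) - F(1/2) = -atan(5/2) + atan(1/2).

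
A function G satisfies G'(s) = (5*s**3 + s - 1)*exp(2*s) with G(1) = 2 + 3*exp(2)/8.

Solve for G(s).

G(s) = 5*s**3*exp(2*s)/2 - 15*s**2*exp(2*s)/4 + 17*s*exp(2*s)/4 - 21*exp(2*s)/8 + 2

G'(s) has the shape u'v + uv' for u = 5*s**3/2 - 15*s**2/4 + 17*s/4 - 21/8 and v = exp(2*s) — it is the derivative of the product u*v.
A general antiderivative is (20*s**3 - 30*s**2 + 34*s - 21)*exp(2*s)/8 + C.
The condition gives C = 2 + 3*exp(2)/8 - (3*exp(2)/8) = 2.
So G(s) = 5*s**3*exp(2*s)/2 - 15*s**2*exp(2*s)/4 + 17*s*exp(2*s)/4 - 21*exp(2*s)/8 + 2.
Check: d/ds[5*s**3*exp(2*s)/2 - 15*s**2*exp(2*s)/4 + 17*s*exp(2*s)/4 - 21*exp(2*s)/8 + 2] = 5*s**3*exp(2*s) + s*exp(2*s) - exp(2*s), which equals G'(s).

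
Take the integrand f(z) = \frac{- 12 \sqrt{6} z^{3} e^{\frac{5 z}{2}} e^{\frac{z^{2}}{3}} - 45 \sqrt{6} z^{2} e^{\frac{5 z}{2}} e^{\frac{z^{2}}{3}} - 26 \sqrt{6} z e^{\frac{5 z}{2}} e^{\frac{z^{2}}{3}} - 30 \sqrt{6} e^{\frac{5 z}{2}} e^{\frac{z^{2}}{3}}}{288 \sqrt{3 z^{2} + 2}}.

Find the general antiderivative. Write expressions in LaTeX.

F(z) = - \frac{\sqrt{6} \sqrt{3 z^{2} + 2} e^{\frac{5 z}{2}} e^{\frac{z^{2}}{3}}}{48} + C

Recognize the product-rule pattern: f = u'v + uv' with u = - \frac{\sqrt{\frac{z^{2}}{2} + \frac{1}{3}}}{8}, v = e^{\frac{z^{2}}{3} + \frac{5 z}{2}}, so integration by parts undoes it.
Check: d/dz[- \frac{\sqrt{6} \sqrt{3 z^{2} + 2} e^{\frac{5 z}{2}} e^{\frac{z^{2}}{3}}}{48}] = \frac{- 12 \sqrt{6} z^{3} e^{\frac{5 z}{2}} e^{\frac{z^{2}}{3}} - 45 \sqrt{6} z^{2} e^{\frac{5 z}{2}} e^{\frac{z^{2}}{3}} - 26 \sqrt{6} z e^{\frac{5 z}{2}} e^{\frac{z^{2}}{3}} - 30 \sqrt{6} e^{\frac{5 z}{2}} e^{\frac{z^{2}}{3}}}{288 \sqrt{3 z^{2} + 2}} = f(z).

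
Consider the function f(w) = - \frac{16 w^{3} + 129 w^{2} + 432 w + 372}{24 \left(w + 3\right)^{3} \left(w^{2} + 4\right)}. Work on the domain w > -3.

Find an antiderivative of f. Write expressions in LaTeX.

Differentiate the proposed F(w) back; it has to land on f(w) exactly.
Check: d/dw[- \frac{\operatorname{atan}{\left(\frac{w}{2} \right)}}{3} - \frac{5}{4 \left(2 w + 6\right)^{2}}] = \frac{- 16 w^{3} - 129 w^{2} - 432 w - 372}{24 w^{5} + 216 w^{4} + 744 w^{3} + 1512 w^{2} + 2592 w + 2592}, which equals f(w).

An antiderivative is F(w) = - \frac{\operatorname{atan}{\left(\frac{w}{2} \right)}}{3} - \frac{5}{4 \left(2 w + 6\right)^{2}}.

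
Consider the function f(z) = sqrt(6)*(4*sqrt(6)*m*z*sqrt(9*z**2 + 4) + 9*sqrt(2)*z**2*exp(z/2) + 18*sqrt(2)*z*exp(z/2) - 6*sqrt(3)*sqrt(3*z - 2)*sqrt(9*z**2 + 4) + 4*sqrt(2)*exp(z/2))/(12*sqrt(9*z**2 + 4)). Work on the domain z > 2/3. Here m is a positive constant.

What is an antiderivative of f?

Differentiate the proposed F(z) back; it has to land on f(z) exactly.
Check: d/dz[(3*m*z**2 - sqrt(2)*(3*z - 2)**(3/2) + sqrt(3)*sqrt(9*z**2 + 4)*exp(z/2))/3] = (12*m*z*sqrt(9*z**2 + 4) + 9*sqrt(3)*z**2*exp(z/2) + 18*sqrt(3)*z*exp(z/2) - 9*sqrt(2)*sqrt(3*z - 2)*sqrt(9*z**2 + 4) + 4*sqrt(3)*exp(z/2))/(6*sqrt(9*z**2 + 4)), which equals f(z).

An antiderivative is F(z) = (3*m*z**2 - sqrt(2)*(3*z - 2)**(3/2) + sqrt(3)*sqrt(9*z**2 + 4)*exp(z/2))/3.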